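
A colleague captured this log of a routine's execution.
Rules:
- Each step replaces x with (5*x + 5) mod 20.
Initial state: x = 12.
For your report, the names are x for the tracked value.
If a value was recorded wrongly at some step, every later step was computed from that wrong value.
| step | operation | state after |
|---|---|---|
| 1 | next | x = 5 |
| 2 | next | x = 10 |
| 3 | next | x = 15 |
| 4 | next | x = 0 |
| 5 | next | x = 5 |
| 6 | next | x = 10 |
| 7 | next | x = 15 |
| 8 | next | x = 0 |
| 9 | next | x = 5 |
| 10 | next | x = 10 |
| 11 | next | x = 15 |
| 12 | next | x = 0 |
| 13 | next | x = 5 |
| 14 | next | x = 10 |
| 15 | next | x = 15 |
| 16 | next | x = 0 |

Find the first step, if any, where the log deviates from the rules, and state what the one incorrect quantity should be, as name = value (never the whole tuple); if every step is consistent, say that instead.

no error

Recomputing the run from the initial state:
step 1: x = 5
step 2: x = 10
step 3: x = 15
step 4: x = 0
step 5: x = 5
step 6: x = 10
step 7: x = 15
step 8: x = 0
step 9: x = 5
step 10: x = 10
step 11: x = 15
step 12: x = 0
step 13: x = 5
step 14: x = 10
step 15: x = 15
step 16: x = 0
This matches the log at every step.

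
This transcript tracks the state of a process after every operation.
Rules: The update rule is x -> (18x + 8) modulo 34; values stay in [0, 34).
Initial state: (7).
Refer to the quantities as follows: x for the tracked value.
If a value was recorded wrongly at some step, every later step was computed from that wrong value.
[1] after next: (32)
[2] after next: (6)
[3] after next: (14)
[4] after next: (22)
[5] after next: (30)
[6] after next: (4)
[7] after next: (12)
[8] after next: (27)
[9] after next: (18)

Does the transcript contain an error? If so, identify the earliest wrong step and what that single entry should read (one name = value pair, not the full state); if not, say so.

step 8, x = 20

Recomputing the run from the initial state:
step 1: x = 32
step 2: x = 6
step 3: x = 14
step 4: x = 22
step 5: x = 30
step 6: x = 4
step 7: x = 12
step 8: x = 20
step 9: x = 28
The first disagreement with the transcript is at step 8, where the value should be x = 20.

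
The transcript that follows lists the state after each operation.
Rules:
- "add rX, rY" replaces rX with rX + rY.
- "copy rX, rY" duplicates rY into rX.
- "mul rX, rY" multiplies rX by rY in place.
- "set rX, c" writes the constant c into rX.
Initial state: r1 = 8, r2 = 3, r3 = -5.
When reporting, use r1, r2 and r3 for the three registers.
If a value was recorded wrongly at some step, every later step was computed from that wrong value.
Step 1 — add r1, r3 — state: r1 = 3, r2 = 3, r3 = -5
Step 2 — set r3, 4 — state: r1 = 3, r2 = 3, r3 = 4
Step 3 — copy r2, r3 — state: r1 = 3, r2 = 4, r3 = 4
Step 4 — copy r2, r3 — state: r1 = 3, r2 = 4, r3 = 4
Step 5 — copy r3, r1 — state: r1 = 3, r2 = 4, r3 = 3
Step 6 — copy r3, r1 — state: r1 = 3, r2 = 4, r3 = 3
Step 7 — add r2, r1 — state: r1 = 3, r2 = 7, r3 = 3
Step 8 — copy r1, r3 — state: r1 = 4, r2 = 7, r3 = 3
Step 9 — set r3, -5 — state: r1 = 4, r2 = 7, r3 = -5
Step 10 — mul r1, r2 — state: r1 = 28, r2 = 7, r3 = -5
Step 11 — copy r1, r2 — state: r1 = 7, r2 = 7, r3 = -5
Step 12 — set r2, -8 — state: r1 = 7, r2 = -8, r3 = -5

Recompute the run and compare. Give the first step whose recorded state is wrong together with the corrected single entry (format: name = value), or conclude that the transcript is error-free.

step 8, r1 = 3

1. r1 = 8 + -5 = 3 (confirmed correct)
2. r3 = 4 (no discrepancy)
3. r2 = 4 (confirmed correct)
4. r2 = 4 (no discrepancy)
5. r3 = 3 (matches)
6. r3 = 3 (matches)
7. r2 = 4 + 3 = 7 (consistent with the transcript)
8. r1 = 3 (the recorded entry deviates here)
First deviation found at step 8; the corrected entry is r1 = 3.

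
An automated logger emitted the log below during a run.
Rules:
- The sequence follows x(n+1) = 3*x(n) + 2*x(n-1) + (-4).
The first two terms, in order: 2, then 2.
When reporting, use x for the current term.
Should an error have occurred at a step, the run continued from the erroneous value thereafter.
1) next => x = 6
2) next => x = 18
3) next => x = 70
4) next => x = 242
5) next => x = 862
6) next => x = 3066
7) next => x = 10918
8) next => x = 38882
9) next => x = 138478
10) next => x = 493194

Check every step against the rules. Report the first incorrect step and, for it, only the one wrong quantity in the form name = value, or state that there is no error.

Step 1: x = 3*(2) + (2)*(2) + (-4) = 6 — same as recorded.
Step 2: x = 3*(6) + (2)*(2) + (-4) = 18 — consistent with the log.
Step 3: x = 3*(18) + (2)*(6) + (-4) = 62 — this is not what the log shows.
First deviation found at step 3; the corrected entry is x = 62.

step 3, x = 62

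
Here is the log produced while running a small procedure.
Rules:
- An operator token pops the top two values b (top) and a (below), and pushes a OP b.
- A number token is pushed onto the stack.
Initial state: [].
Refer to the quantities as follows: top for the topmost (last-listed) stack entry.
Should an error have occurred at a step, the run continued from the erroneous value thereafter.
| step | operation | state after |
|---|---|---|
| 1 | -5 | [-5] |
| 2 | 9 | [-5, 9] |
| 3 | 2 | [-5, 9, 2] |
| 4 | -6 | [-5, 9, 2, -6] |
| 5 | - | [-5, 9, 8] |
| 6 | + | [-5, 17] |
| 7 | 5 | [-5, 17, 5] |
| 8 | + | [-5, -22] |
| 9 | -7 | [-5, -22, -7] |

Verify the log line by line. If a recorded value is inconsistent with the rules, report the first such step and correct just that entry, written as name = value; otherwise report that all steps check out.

step 8, top = 22

1. push -5: top = -5 (exactly as logged)
2. push 9: top = 9 (verified)
3. push 2: top = 2 (confirmed correct)
4. push -6: top = -6 (agrees with the log)
5. 2 - -6 = 8 (consistent with the log)
6. 9 + 8 = 17 (consistent with the log)
7. push 5: top = 5 (agrees with the log)
8. 17 + 5 = 22 (the recorded entry deviates here)
That makes step 8 the first incorrect line — top = 22 is what it should show.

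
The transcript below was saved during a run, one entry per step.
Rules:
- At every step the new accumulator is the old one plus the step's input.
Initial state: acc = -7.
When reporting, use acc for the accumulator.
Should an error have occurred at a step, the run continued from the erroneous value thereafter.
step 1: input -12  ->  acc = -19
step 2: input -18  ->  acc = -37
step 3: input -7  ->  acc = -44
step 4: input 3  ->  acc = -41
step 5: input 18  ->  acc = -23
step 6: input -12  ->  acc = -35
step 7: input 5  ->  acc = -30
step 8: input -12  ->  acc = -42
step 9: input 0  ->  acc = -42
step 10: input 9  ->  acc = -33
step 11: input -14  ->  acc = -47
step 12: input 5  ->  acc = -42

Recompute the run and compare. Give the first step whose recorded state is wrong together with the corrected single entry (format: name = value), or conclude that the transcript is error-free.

no error

Recomputing the run from the initial state:
step 1: acc = -19
step 2: acc = -37
step 3: acc = -44
step 4: acc = -41
step 5: acc = -23
step 6: acc = -35
step 7: acc = -30
step 8: acc = -42
step 9: acc = -42
step 10: acc = -33
step 11: acc = -47
step 12: acc = -42
This matches the transcript at every step.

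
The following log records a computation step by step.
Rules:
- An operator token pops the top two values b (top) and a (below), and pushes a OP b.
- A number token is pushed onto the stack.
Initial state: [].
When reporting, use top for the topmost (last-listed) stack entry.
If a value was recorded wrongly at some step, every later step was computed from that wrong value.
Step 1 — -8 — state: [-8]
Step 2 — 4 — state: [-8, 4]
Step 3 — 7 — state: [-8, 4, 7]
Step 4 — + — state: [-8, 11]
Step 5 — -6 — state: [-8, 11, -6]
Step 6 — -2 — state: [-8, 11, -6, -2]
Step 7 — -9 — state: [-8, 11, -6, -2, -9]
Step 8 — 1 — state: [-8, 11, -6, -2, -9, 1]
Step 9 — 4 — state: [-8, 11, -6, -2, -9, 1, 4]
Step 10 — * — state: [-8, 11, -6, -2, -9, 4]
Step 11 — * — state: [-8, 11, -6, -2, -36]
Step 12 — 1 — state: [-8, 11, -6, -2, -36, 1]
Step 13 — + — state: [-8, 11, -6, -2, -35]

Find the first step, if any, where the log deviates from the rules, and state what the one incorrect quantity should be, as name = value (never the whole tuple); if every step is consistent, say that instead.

1. push -8: top = -8 (confirmed correct)
2. push 4: top = 4 (same as recorded)
3. push 7: top = 7 (verified)
4. 4 + 7 = 11 (consistent with the log)
5. push -6: top = -6 (same as recorded)
6. push -2: top = -2 (checks out)
7. push -9: top = -9 (confirmed correct)
8. push 1: top = 1 (checks out)
9. push 4: top = 4 (same as recorded)
10. 1 * 4 = 4 (consistent with the log)
11. -9 * 4 = -36 (confirmed correct)
12. push 1: top = 1 (matches)
13. -36 + 1 = -35 (in agreement)
Nothing is out of place; the run is error-free.

no error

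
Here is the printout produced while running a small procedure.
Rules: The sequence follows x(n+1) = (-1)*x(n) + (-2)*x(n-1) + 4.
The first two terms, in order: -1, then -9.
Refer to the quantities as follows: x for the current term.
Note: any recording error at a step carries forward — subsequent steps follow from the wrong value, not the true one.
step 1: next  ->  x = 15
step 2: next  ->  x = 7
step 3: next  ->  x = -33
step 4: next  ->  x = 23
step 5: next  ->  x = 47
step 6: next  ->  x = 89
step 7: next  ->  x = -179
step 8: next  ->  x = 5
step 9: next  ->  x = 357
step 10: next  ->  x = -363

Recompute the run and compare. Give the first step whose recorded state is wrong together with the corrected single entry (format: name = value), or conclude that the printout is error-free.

step 6, x = -89

Step 1: x = -1*(-9) + (-2)*(-1) + (4) = 15 — in agreement.
Step 2: x = -1*(15) + (-2)*(-9) + (4) = 7 — verified.
Step 3: x = -1*(7) + (-2)*(15) + (4) = -33 — confirmed correct.
Step 4: x = -1*(-33) + (-2)*(7) + (4) = 23 — exactly as logged.
Step 5: x = -1*(23) + (-2)*(-33) + (4) = 47 — same as recorded.
Step 6: x = -1*(47) + (-2)*(23) + (4) = -89 — first mismatch against the printout.
So the first discrepancy is step 6, where the right value is x = -89.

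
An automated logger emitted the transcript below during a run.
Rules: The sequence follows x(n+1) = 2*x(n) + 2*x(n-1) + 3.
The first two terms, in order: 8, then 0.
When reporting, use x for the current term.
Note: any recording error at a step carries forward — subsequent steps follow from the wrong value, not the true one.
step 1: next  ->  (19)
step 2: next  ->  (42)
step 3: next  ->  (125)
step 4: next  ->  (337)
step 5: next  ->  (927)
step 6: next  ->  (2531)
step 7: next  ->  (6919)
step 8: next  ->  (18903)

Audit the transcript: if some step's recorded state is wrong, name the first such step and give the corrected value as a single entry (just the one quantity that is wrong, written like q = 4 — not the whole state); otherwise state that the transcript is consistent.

1. x = 2*(0) + (2)*(8) + (3) = 19 (same as recorded)
2. x = 2*(19) + (2)*(0) + (3) = 41 (this is not what the transcript shows)
First deviation found at step 2; the corrected entry is x = 41.

step 2, x = 41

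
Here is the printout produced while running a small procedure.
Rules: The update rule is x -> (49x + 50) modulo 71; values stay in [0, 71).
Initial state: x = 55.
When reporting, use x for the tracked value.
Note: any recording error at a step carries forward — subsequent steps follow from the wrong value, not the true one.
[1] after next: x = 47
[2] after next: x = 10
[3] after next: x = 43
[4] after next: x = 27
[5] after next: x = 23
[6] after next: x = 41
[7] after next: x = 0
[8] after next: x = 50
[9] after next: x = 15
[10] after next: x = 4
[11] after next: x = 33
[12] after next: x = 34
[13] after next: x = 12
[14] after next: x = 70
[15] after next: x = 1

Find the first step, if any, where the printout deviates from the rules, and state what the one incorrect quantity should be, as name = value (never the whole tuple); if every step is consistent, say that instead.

step 5, x = 24

Step 1: x = (49*55 + 50) mod 71 = 47 — exactly as logged.
Step 2: x = (49*47 + 50) mod 71 = 10 — in agreement.
Step 3: x = (49*10 + 50) mod 71 = 43 — confirmed correct.
Step 4: x = (49*43 + 50) mod 71 = 27 — verified.
Step 5: x = (49*27 + 50) mod 71 = 24 — the entry is off here.
The audit stops at step 5: the recorded entry is wrong and should be x = 24.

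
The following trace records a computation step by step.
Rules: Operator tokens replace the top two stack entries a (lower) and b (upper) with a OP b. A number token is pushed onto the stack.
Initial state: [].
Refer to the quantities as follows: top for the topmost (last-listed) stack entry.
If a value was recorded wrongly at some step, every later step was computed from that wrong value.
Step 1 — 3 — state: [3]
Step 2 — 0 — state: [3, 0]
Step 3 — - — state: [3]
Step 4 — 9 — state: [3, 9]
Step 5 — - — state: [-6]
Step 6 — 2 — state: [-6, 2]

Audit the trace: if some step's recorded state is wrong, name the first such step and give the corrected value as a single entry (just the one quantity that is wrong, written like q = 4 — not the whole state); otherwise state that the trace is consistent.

Recomputing the run from the initial state:
step 1: [3]
step 2: [3, 0]
step 3: [3]
step 4: [3, 9]
step 5: [-6]
step 6: [-6, 2]
This matches the trace at every step.

no error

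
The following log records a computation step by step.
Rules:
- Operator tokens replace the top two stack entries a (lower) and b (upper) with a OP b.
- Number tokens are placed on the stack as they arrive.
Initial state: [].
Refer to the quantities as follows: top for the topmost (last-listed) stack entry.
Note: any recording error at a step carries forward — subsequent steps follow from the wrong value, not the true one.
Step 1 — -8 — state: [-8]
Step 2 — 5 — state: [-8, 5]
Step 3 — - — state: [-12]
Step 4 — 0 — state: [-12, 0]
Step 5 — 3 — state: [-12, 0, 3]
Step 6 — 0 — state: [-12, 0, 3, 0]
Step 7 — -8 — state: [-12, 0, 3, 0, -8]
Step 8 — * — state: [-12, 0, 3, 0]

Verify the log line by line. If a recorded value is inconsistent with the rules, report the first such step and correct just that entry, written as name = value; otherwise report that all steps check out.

Recomputing the run from the initial state:
step 1: [-8]
step 2: [-8, 5]
step 3: [-13]
step 4: [-13, 0]
step 5: [-13, 0, 3]
step 6: [-13, 0, 3, 0]
step 7: [-13, 0, 3, 0, -8]
step 8: [-13, 0, 3, 0]
The first disagreement with the log is at step 3, where the value should be top = -13.

step 3, top = -13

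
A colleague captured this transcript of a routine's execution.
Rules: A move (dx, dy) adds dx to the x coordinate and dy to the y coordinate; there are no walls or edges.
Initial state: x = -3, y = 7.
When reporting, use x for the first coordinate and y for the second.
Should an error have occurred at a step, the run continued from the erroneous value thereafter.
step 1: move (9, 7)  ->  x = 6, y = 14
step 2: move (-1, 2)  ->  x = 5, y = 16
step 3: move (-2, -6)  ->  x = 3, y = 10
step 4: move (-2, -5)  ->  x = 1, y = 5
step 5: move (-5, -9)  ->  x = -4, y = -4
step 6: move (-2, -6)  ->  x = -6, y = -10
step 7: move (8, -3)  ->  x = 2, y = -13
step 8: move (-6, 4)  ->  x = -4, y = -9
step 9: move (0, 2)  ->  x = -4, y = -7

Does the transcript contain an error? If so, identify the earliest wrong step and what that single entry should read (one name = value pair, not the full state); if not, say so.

1. x = -3 + (9) = 6, y = 7 + (7) = 14 (same as recorded)
2. x = 6 + (-1) = 5, y = 14 + (2) = 16 (exactly as logged)
3. x = 5 + (-2) = 3, y = 16 + (-6) = 10 (agrees with the transcript)
4. x = 3 + (-2) = 1, y = 10 + (-5) = 5 (same as recorded)
5. x = 1 + (-5) = -4, y = 5 + (-9) = -4 (verified)
6. x = -4 + (-2) = -6, y = -4 + (-6) = -10 (in agreement)
7. x = -6 + (8) = 2, y = -10 + (-3) = -13 (matches)
8. x = 2 + (-6) = -4, y = -13 + (4) = -9 (checks out)
9. x = -4 + (0) = -4, y = -9 + (2) = -7 (verified)
All steps check out; nothing to correct.

no error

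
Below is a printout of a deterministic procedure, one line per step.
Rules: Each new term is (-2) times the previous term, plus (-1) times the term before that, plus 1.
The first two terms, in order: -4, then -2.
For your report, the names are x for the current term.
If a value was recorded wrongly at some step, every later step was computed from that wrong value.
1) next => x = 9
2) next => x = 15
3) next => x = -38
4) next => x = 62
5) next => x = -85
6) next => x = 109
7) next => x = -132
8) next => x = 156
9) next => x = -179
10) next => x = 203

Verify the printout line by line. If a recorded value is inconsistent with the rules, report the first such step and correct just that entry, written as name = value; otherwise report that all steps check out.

step 2, x = -15

Recomputing the run from the initial state:
step 1: x = 9
step 2: x = -15
step 3: x = 22
step 4: x = -28
step 5: x = 35
step 6: x = -41
step 7: x = 48
step 8: x = -54
step 9: x = 61
step 10: x = -67
The first disagreement with the printout is at step 2, where the value should be x = -15.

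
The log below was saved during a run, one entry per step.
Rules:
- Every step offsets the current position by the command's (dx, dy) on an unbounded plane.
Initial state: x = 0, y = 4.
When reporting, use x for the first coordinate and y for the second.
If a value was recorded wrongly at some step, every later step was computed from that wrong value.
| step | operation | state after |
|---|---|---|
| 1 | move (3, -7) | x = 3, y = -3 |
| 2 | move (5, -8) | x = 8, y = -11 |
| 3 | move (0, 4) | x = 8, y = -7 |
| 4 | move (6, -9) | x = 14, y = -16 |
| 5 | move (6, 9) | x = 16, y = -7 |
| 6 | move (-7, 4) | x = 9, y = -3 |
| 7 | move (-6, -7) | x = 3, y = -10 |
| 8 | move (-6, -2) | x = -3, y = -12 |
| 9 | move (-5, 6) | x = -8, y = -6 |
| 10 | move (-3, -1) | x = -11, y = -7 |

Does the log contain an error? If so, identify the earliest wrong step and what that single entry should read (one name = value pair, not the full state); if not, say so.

step 5, x = 20

1. x = 0 + (3) = 3, y = 4 + (-7) = -3 (consistent with the log)
2. x = 3 + (5) = 8, y = -3 + (-8) = -11 (exactly as logged)
3. x = 8 + (0) = 8, y = -11 + (4) = -7 (exactly as logged)
4. x = 8 + (6) = 14, y = -7 + (-9) = -16 (same as recorded)
5. x = 14 + (6) = 20, y = -16 + (9) = -7 (the log disagrees here)
Conclusion: step 5 carries the first error; the entry should be x = 20.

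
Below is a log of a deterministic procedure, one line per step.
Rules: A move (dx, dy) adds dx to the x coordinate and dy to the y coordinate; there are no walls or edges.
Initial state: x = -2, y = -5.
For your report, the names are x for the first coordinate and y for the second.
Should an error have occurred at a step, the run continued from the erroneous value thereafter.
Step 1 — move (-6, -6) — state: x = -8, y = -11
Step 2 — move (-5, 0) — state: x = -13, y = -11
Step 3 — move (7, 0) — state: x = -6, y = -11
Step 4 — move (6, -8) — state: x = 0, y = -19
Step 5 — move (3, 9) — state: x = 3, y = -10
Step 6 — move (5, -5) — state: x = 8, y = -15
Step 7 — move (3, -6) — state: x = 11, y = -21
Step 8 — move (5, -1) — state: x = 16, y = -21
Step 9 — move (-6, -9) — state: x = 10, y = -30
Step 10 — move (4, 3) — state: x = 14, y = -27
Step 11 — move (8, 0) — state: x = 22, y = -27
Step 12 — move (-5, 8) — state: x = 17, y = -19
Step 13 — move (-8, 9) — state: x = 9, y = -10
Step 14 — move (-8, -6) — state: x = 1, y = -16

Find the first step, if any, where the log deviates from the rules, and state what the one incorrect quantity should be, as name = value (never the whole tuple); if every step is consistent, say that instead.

step 8, y = -22

step 1: x = -2 + (-6) = -8, y = -5 + (-6) = -11 -> consistent with the log
step 2: x = -8 + (-5) = -13, y = -11 + (0) = -11 -> verified
step 3: x = -13 + (7) = -6, y = -11 + (0) = -11 -> matches
step 4: x = -6 + (6) = 0, y = -11 + (-8) = -19 -> confirmed correct
step 5: x = 0 + (3) = 3, y = -19 + (9) = -10 -> checks out
step 6: x = 3 + (5) = 8, y = -10 + (-5) = -15 -> confirmed correct
step 7: x = 8 + (3) = 11, y = -15 + (-6) = -21 -> matches
step 8: x = 11 + (5) = 16, y = -21 + (-1) = -22 -> the log disagrees here
First incorrect step: 8; the correct value is y = -22.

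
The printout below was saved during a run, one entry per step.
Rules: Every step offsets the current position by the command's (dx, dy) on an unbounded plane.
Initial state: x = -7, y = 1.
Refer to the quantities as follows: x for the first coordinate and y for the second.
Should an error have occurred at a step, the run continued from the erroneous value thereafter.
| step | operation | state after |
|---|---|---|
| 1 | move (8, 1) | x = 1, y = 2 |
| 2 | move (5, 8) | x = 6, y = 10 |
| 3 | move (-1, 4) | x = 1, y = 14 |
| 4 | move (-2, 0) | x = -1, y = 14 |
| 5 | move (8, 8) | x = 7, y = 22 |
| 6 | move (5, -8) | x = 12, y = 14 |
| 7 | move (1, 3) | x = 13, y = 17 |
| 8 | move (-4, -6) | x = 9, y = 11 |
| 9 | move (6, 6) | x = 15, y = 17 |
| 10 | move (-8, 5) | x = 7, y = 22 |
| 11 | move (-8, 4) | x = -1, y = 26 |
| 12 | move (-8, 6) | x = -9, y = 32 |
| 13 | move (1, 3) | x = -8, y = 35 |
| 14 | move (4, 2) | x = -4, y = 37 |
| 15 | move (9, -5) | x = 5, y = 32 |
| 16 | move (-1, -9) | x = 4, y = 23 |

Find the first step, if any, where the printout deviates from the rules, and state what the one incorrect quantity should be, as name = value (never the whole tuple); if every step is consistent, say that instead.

Recomputing the run from the initial state:
step 1: x = 1, y = 2
step 2: x = 6, y = 10
step 3: x = 5, y = 14
step 4: x = 3, y = 14
step 5: x = 11, y = 22
step 6: x = 16, y = 14
step 7: x = 17, y = 17
step 8: x = 13, y = 11
step 9: x = 19, y = 17
step 10: x = 11, y = 22
step 11: x = 3, y = 26
step 12: x = -5, y = 32
step 13: x = -4, y = 35
step 14: x = 0, y = 37
step 15: x = 9, y = 32
step 16: x = 8, y = 23
The first disagreement with the printout is at step 3, where the value should be x = 5.

step 3, x = 5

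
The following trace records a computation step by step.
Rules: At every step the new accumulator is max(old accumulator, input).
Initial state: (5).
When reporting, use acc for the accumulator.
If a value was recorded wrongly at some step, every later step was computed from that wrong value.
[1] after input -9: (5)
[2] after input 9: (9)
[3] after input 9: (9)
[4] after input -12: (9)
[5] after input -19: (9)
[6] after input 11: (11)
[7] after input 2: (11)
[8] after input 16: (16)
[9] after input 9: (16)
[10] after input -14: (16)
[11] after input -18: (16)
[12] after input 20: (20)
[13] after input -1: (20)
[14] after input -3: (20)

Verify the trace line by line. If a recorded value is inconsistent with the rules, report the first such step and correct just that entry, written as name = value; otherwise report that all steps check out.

Step 1: acc = max(5, -9) = 5 — matches.
Step 2: acc = max(5, 9) = 9 — exactly as logged.
Step 3: acc = max(9, 9) = 9 — agrees with the trace.
Step 4: acc = max(9, -12) = 9 — checks out.
Step 5: acc = max(9, -19) = 9 — in agreement.
Step 6: acc = max(9, 11) = 11 — same as recorded.
Step 7: acc = max(11, 2) = 11 — same as recorded.
Step 8: acc = max(11, 16) = 16 — same as recorded.
Step 9: acc = max(16, 9) = 16 — no discrepancy.
Step 10: acc = max(16, -14) = 16 — agrees with the trace.
Step 11: acc = max(16, -18) = 16 — agrees with the trace.
Step 12: acc = max(16, 20) = 20 — verified.
Step 13: acc = max(20, -1) = 20 — same as recorded.
Step 14: acc = max(20, -3) = 20 — confirmed correct.
Each recorded entry agrees with the recomputation.

no error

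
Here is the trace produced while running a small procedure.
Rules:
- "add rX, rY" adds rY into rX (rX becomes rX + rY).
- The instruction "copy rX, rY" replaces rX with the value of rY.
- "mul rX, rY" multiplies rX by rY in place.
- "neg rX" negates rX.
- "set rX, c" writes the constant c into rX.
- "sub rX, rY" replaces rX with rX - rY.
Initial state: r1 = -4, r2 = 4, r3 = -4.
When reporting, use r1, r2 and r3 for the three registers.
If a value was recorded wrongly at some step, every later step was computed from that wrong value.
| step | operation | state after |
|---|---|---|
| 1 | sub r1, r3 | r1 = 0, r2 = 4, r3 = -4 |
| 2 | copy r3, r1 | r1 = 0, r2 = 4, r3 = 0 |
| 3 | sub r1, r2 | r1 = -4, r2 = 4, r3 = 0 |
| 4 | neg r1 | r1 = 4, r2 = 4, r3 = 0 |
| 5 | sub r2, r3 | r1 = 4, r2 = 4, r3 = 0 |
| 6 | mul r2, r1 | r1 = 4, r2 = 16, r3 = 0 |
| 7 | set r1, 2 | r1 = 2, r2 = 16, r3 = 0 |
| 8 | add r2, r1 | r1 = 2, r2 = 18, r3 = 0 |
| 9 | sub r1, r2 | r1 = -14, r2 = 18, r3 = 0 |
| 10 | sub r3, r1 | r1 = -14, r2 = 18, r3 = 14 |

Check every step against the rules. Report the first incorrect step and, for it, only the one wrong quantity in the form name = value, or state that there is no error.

Recomputing the run from the initial state:
step 1: r1 = 0, r2 = 4, r3 = -4
step 2: r1 = 0, r2 = 4, r3 = 0
step 3: r1 = -4, r2 = 4, r3 = 0
step 4: r1 = 4, r2 = 4, r3 = 0
step 5: r1 = 4, r2 = 4, r3 = 0
step 6: r1 = 4, r2 = 16, r3 = 0
step 7: r1 = 2, r2 = 16, r3 = 0
step 8: r1 = 2, r2 = 18, r3 = 0
step 9: r1 = -16, r2 = 18, r3 = 0
step 10: r1 = -16, r2 = 18, r3 = 16
The first disagreement with the trace is at step 9, where the value should be r1 = -16.

step 9, r1 = -16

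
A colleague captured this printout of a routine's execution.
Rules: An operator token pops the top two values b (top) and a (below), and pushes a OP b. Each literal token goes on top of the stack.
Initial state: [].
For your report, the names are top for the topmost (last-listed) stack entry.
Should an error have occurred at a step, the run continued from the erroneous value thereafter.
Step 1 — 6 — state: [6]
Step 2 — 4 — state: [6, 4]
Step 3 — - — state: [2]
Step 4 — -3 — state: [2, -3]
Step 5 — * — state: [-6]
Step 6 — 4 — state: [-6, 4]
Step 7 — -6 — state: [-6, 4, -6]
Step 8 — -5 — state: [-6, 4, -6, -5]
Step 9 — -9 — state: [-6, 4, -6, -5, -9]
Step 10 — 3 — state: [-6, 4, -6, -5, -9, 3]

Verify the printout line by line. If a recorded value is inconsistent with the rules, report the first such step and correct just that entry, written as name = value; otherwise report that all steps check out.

step 1: push 6: top = 6 -> agrees with the printout
step 2: push 4: top = 4 -> same as recorded
step 3: 6 - 4 = 2 -> in agreement
step 4: push -3: top = -3 -> checks out
step 5: 2 * -3 = -6 -> matches
step 6: push 4: top = 4 -> matches
step 7: push -6: top = -6 -> checks out
step 8: push -5: top = -5 -> matches
step 9: push -9: top = -9 -> no discrepancy
step 10: push 3: top = 3 -> agrees with the printout
Every step is consistent.

no error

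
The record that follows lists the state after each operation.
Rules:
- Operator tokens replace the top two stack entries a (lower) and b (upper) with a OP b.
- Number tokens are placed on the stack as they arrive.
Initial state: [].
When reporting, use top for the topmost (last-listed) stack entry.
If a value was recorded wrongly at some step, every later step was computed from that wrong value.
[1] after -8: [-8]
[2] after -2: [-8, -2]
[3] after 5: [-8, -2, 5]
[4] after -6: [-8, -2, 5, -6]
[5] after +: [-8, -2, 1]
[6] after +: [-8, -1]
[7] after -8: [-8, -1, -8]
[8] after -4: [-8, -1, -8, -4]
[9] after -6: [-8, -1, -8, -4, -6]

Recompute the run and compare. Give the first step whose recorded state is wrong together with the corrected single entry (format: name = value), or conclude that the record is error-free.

step 5, top = -1

Recomputing the run from the initial state:
step 1: [-8]
step 2: [-8, -2]
step 3: [-8, -2, 5]
step 4: [-8, -2, 5, -6]
step 5: [-8, -2, -1]
step 6: [-8, -3]
step 7: [-8, -3, -8]
step 8: [-8, -3, -8, -4]
step 9: [-8, -3, -8, -4, -6]
The first disagreement with the record is at step 5, where the value should be top = -1.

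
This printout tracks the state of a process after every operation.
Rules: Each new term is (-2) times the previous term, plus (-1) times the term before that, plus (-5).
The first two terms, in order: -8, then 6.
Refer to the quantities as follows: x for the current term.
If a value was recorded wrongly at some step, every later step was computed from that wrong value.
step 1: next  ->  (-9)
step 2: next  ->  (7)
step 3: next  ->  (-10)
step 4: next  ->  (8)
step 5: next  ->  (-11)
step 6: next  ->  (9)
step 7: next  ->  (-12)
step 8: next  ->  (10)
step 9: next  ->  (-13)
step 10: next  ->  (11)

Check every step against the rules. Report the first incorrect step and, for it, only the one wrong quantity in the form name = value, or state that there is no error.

Step 1: x = -2*(6) + (-1)*(-8) + (-5) = -9 — exactly as logged.
Step 2: x = -2*(-9) + (-1)*(6) + (-5) = 7 — exactly as logged.
Step 3: x = -2*(7) + (-1)*(-9) + (-5) = -10 — exactly as logged.
Step 4: x = -2*(-10) + (-1)*(7) + (-5) = 8 — same as recorded.
Step 5: x = -2*(8) + (-1)*(-10) + (-5) = -11 — checks out.
Step 6: x = -2*(-11) + (-1)*(8) + (-5) = 9 — exactly as logged.
Step 7: x = -2*(9) + (-1)*(-11) + (-5) = -12 — exactly as logged.
Step 8: x = -2*(-12) + (-1)*(9) + (-5) = 10 — checks out.
Step 9: x = -2*(10) + (-1)*(-12) + (-5) = -13 — confirmed correct.
Step 10: x = -2*(-13) + (-1)*(10) + (-5) = 11 — consistent with the printout.
The recomputation confirms every line.

no error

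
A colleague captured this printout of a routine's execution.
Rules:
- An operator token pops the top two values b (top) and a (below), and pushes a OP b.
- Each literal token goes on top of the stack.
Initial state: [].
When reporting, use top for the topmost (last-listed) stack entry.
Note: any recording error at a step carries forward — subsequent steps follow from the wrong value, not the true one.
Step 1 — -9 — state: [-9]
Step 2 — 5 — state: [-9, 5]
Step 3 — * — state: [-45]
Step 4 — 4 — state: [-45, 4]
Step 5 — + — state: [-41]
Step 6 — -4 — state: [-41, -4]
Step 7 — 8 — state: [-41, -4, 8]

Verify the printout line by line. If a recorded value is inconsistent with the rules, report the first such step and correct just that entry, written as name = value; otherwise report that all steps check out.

step 1: push -9: top = -9 -> consistent with the printout
step 2: push 5: top = 5 -> matches
step 3: -9 * 5 = -45 -> verified
step 4: push 4: top = 4 -> agrees with the printout
step 5: -45 + 4 = -41 -> in agreement
step 6: push -4: top = -4 -> confirmed correct
step 7: push 8: top = 8 -> agrees with the printout
All steps check out; nothing to correct.

no error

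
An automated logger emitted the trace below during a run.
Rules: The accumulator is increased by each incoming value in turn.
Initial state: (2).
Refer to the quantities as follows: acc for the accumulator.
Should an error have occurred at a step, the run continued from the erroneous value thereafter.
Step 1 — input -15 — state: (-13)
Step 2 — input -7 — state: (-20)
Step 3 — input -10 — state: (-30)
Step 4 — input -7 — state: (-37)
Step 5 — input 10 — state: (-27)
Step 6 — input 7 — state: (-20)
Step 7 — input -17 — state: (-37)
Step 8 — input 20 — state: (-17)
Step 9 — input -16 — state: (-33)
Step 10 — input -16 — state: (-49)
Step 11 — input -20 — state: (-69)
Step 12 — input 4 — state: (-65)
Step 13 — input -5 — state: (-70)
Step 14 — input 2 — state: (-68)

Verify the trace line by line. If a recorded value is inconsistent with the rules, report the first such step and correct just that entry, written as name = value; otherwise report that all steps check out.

no error

Step 1: acc = 2 + -15 = -13 — verified.
Step 2: acc = -13 + -7 = -20 — same as recorded.
Step 3: acc = -20 + -10 = -30 — checks out.
Step 4: acc = -30 + -7 = -37 — matches.
Step 5: acc = -37 + 10 = -27 — verified.
Step 6: acc = -27 + 7 = -20 — matches.
Step 7: acc = -20 + -17 = -37 — agrees with the trace.
Step 8: acc = -37 + 20 = -17 — verified.
Step 9: acc = -17 + -16 = -33 — checks out.
Step 10: acc = -33 + -16 = -49 — in agreement.
Step 11: acc = -49 + -20 = -69 — verified.
Step 12: acc = -69 + 4 = -65 — same as recorded.
Step 13: acc = -65 + -5 = -70 — matches.
Step 14: acc = -70 + 2 = -68 — matches.
Nothing is out of place; the run is error-free.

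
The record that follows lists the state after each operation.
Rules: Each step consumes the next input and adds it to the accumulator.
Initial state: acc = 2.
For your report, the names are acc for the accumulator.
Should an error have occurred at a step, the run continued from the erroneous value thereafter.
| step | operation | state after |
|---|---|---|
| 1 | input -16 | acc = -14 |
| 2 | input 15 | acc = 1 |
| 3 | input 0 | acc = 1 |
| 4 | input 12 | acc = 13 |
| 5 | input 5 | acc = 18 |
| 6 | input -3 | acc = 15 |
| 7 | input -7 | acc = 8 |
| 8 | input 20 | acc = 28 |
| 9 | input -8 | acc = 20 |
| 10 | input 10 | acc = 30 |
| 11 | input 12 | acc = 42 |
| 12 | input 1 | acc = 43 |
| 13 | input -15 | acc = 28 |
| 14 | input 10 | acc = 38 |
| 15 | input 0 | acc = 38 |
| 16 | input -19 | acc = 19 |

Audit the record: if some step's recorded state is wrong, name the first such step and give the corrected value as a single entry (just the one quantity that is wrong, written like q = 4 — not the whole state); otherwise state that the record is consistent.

no error

Recomputing the run from the initial state:
step 1: acc = -14
step 2: acc = 1
step 3: acc = 1
step 4: acc = 13
step 5: acc = 18
step 6: acc = 15
step 7: acc = 8
step 8: acc = 28
step 9: acc = 20
step 10: acc = 30
step 11: acc = 42
step 12: acc = 43
step 13: acc = 28
step 14: acc = 38
step 15: acc = 38
step 16: acc = 19
This matches the record at every step.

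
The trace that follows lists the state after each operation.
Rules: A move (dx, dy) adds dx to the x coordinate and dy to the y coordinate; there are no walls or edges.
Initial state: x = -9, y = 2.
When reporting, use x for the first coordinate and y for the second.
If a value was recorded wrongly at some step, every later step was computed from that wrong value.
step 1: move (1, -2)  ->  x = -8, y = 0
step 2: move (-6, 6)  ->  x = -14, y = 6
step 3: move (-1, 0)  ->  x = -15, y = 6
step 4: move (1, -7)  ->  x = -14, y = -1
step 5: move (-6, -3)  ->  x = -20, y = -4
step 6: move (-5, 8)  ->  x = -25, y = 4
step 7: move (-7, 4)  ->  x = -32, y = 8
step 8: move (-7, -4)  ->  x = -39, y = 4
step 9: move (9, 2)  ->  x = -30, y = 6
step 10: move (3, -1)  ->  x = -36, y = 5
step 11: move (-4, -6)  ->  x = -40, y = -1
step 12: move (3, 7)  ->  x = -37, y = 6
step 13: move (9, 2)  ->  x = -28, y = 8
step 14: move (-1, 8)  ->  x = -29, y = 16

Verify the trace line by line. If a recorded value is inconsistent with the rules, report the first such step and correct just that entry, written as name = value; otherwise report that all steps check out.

step 10, x = -27

Step 1: x = -9 + (1) = -8, y = 2 + (-2) = 0 — consistent with the trace.
Step 2: x = -8 + (-6) = -14, y = 0 + (6) = 6 — exactly as logged.
Step 3: x = -14 + (-1) = -15, y = 6 + (0) = 6 — verified.
Step 4: x = -15 + (1) = -14, y = 6 + (-7) = -1 — verified.
Step 5: x = -14 + (-6) = -20, y = -1 + (-3) = -4 — no discrepancy.
Step 6: x = -20 + (-5) = -25, y = -4 + (8) = 4 — exactly as logged.
Step 7: x = -25 + (-7) = -32, y = 4 + (4) = 8 — same as recorded.
Step 8: x = -32 + (-7) = -39, y = 8 + (-4) = 4 — consistent with the trace.
Step 9: x = -39 + (9) = -30, y = 4 + (2) = 6 — exactly as logged.
Step 10: x = -30 + (3) = -27, y = 6 + (-1) = 5 — a discrepancy with the trace.
The audit stops at step 10: the recorded entry is wrong and should be x = -27.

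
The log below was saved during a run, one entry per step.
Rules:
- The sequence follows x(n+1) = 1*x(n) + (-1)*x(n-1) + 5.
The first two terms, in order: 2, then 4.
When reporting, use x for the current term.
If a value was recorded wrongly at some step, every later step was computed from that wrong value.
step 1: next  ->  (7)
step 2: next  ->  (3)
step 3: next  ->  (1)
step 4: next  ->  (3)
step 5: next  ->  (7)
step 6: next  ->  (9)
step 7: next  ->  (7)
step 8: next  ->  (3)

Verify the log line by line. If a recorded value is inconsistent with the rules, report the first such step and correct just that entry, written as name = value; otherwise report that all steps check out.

Recomputing the run from the initial state:
step 1: x = 7
step 2: x = 8
step 3: x = 6
step 4: x = 3
step 5: x = 2
step 6: x = 4
step 7: x = 7
step 8: x = 8
The first disagreement with the log is at step 2, where the value should be x = 8.

step 2, x = 8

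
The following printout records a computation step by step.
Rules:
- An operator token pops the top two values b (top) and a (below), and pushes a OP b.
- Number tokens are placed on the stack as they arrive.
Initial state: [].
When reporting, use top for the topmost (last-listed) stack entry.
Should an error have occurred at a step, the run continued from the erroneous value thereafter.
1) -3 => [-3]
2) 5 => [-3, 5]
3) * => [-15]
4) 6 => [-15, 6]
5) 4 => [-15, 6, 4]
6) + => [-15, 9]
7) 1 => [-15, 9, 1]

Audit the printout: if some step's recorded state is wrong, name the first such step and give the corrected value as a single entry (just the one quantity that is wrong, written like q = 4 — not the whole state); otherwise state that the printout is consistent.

step 6, top = 10

step 1: push -3: top = -3 -> verified
step 2: push 5: top = 5 -> same as recorded
step 3: -3 * 5 = -15 -> matches
step 4: push 6: top = 6 -> verified
step 5: push 4: top = 4 -> no discrepancy
step 6: 6 + 4 = 10 -> the printout has a different value
So the first discrepancy is step 6, where the right value is top = 10.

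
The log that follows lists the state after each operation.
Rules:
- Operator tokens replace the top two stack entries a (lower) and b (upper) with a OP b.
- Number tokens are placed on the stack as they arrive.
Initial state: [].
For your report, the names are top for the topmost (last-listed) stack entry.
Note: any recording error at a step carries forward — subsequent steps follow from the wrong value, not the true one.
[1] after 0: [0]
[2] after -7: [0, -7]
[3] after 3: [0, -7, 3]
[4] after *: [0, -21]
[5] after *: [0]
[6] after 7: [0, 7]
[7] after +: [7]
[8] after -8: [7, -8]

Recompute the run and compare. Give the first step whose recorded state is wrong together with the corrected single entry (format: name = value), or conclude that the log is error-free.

no error

step 1: push 0: top = 0 -> agrees with the log
step 2: push -7: top = -7 -> verified
step 3: push 3: top = 3 -> consistent with the log
step 4: -7 * 3 = -21 -> confirmed correct
step 5: 0 * -21 = 0 -> checks out
step 6: push 7: top = 7 -> confirmed correct
step 7: 0 + 7 = 7 -> agrees with the log
step 8: push -8: top = -8 -> in agreement
Each recorded entry agrees with the recomputation.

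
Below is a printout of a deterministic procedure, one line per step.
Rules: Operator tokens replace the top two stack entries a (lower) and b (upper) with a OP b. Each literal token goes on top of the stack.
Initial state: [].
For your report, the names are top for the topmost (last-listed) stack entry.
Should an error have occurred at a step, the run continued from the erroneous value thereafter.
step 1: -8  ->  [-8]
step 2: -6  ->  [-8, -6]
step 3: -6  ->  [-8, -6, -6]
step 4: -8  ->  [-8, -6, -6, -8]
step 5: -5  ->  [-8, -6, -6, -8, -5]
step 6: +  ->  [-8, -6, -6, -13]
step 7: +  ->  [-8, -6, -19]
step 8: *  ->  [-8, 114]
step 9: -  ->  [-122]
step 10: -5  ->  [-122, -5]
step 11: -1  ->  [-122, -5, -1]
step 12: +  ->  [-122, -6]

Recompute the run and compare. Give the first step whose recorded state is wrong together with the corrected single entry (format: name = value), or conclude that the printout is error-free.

no error

Recomputing the run from the initial state:
step 1: [-8]
step 2: [-8, -6]
step 3: [-8, -6, -6]
step 4: [-8, -6, -6, -8]
step 5: [-8, -6, -6, -8, -5]
step 6: [-8, -6, -6, -13]
step 7: [-8, -6, -19]
step 8: [-8, 114]
step 9: [-122]
step 10: [-122, -5]
step 11: [-122, -5, -1]
step 12: [-122, -6]
This matches the printout at every step.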